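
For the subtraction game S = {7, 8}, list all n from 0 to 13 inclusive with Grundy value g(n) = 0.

0, 1, 2, 3, 4, 5, 6

Grundy values for subtraction set {7, 8}:
g(0) = mex{} = 0
g(1) = mex{} = 0
g(2) = mex{} = 0
g(3) = mex{} = 0
g(4) = mex{} = 0
g(5) = mex{} = 0
g(6) = mex{} = 0
g(7) = mex{0} = 1
g(8) = mex{0} = 1
g(9) = mex{0} = 1
g(10) = mex{0} = 1
g(11) = mex{0} = 1
g(12) = mex{0} = 1
g(13) = mex{0} = 1
The P-positions (g = 0) in 0..13 are 0, 1, 2, 3, 4, 5, 6.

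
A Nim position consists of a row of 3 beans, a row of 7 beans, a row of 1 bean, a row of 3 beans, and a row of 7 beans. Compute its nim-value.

Nim-sum: 3 ⊕ 7 ⊕ 1 ⊕ 3 ⊕ 7 = 1.

1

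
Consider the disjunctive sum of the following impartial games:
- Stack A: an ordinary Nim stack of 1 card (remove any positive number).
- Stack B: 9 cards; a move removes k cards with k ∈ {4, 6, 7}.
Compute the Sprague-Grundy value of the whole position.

Stack A is a plain Nim stack of size 1, so its Grundy value is 1.
For stack B, compute g(0), g(1), … with moves {4, 6, 7}:
k:     0  1  2  3  4  5  6  7  8  9
g(k):  0  0  0  0  1  1  1  1  2  2
So g(9) = 2.
By the Sprague-Grundy theorem, the Grundy value of a sum of independent games is the XOR of the component values.
Combined value = 1 XOR 2 = 3.

3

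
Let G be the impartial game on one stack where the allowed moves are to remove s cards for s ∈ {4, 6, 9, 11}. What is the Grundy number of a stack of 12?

3

Build the Grundy sequence with g(k) = mex{g(k−s) : s ∈ {4, 6, 9, 11}, s ≤ k}:
k:     0  1  2  3  4  5  6  7  8  9 10 11 12
g(k):  0  0  0  0  1  1  1  1  2  2  2  2  3
So g(12) = 3.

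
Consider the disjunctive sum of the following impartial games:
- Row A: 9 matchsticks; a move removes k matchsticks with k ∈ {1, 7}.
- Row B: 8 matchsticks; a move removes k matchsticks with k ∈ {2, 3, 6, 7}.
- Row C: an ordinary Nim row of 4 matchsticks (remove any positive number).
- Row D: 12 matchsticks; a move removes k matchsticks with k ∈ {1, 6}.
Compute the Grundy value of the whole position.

6

Build the Grundy sequence for row A with g(k) = mex{g(k−s) : s ∈ {1, 7}, s ≤ k}:
g(0) = mex{} = 0
g(1) = mex{0} = 1
g(2) = mex{1} = 0
g(3) = mex{0} = 1
g(4) = mex{1} = 0
g(5) = mex{0} = 1
g(6) = mex{1} = 0
g(7) = mex{0} = 1
g(8) = mex{1} = 0
g(9) = mex{0} = 1
So g(9) = 1.
Grundy values for row B (subtraction set {2, 3, 6, 7}):
g(0) = mex{} = 0
g(1) = mex{} = 0
g(2) = mex{0} = 1
g(3) = mex{0} = 1
g(4) = mex{0,1} = 2
g(5) = mex{1} = 0
g(6) = mex{0,1,2} = 3
g(7) = mex{0,2} = 1
g(8) = mex{0,1,3} = 2
So g(8) = 2.
Row C is a plain Nim row of size 4, so its Grundy value is 4.
Grundy values for row D (subtraction set {1, 6}):
g(0) = mex{} = 0
g(1) = mex{0} = 1
g(2) = mex{1} = 0
g(3) = mex{0} = 1
g(4) = mex{1} = 0
g(5) = mex{0} = 1
g(6) = mex{0,1} = 2
g(7) = mex{1,2} = 0
g(8) = mex{0} = 1
g(9) = mex{1} = 0
g(10) = mex{0} = 1
g(11) = mex{1} = 0
g(12) = mex{0,2} = 1
So g(12) = 1.
By the Sprague-Grundy theorem, the Grundy value of a sum of independent games is the XOR of the component values.
Combined value = 1 ⊕ 2 ⊕ 4 ⊕ 1 = 6.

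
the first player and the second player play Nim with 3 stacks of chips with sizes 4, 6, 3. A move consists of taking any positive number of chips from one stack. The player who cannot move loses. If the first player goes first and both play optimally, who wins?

the first player wins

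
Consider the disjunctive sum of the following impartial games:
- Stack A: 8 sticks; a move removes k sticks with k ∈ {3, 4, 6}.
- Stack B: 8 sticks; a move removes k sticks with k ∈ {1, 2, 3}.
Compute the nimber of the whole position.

2

Build the Grundy sequence for stack A with g(k) = mex{g(k−s) : s ∈ {3, 4, 6}, s ≤ k}:
g(0) = mex{} = 0
g(1) = mex{} = 0
g(2) = mex{} = 0
g(3) = mex{0} = 1
g(4) = mex{0} = 1
g(5) = mex{0} = 1
g(6) = mex{0,1} = 2
g(7) = mex{0,1} = 2
g(8) = mex{0,1} = 2
So g(8) = 2.
Grundy values for stack B (subtraction set {1, 2, 3}):
k:     0  1  2  3  4  5  6  7  8
g(k):  0  1  2  3  0  1  2  3  0
So g(8) = 0.
By the Sprague-Grundy theorem, the Grundy value of a sum of independent games is the XOR of the component values.
Combined value = 2 ⊕ 0 = 2.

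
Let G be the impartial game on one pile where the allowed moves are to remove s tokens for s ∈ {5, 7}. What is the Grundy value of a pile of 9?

1

Compute g(0), g(1), … for moves {5, 7}:
g(0) = mex{} = 0
g(1) = mex{} = 0
g(2) = mex{} = 0
g(3) = mex{} = 0
g(4) = mex{} = 0
g(5) = mex{0} = 1
g(6) = mex{0} = 1
g(7) = mex{0} = 1
g(8) = mex{0} = 1
g(9) = mex{0} = 1
So g(9) = 1.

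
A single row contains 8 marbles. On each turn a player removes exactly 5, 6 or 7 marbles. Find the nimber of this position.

Compute g(0), g(1), … for moves {5, 6, 7}:
k:     0  1  2  3  4  5  6  7  8
g(k):  0  0  0  0  0  1  1  1  1
So g(8) = 1.

1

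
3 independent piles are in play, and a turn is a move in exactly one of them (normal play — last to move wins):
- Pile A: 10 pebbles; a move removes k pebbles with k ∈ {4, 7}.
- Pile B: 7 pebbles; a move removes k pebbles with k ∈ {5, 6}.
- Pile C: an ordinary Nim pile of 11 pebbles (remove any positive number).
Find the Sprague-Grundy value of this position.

8

For pile A, compute g(0), g(1), … with moves {4, 7}:
g(0) = mex{} = 0
g(1) = mex{} = 0
g(2) = mex{} = 0
g(3) = mex{} = 0
g(4) = mex{0} = 1
g(5) = mex{0} = 1
g(6) = mex{0} = 1
g(7) = mex{0} = 1
g(8) = mex{0,1} = 2
g(9) = mex{0,1} = 2
g(10) = mex{0,1} = 2
So g(10) = 2.
For pile B, compute g(0), g(1), … with moves {5, 6}:
g(0) = mex{} = 0
g(1) = mex{} = 0
g(2) = mex{} = 0
g(3) = mex{} = 0
g(4) = mex{} = 0
g(5) = mex{0} = 1
g(6) = mex{0} = 1
g(7) = mex{0} = 1
So g(7) = 1.
Pile C is a plain Nim pile of size 11, so its Grundy value is 11.
The value of a disjunctive sum is the nim-sum of the parts.
Combined value = 2 XOR 1 XOR 11 = 8.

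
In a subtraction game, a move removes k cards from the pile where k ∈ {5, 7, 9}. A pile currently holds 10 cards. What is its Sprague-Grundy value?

Build the Grundy sequence with g(k) = mex{g(k−s) : s ∈ {5, 7, 9}, s ≤ k}:
k:     0  1  2  3  4  5  6  7  8  9 10
g(k):  0  0  0  0  0  1  1  1  1  1  2
So g(10) = 2.

2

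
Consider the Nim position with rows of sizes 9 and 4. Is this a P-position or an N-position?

N-position

Bitwise XOR of the heap sizes:
  1001  (9)
  0100  (4)
  ----
  1101  (13)
The nim-sum is 13 ≠ 0, so this is an N-position: the player to move can win.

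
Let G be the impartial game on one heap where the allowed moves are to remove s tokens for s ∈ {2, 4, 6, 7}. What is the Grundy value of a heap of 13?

2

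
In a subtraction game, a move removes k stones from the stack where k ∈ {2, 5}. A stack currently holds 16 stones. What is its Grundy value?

1

Grundy values for subtraction set {2, 5}:
k:     0  1  2  3  4  5  6  7  8  9 10 11 12 13 14 15 16
g(k):  0  0  1  1  0  2  1  0  0  1  1  0  2  1  0  0  1
So g(16) = 1.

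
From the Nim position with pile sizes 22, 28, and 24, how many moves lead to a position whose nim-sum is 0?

3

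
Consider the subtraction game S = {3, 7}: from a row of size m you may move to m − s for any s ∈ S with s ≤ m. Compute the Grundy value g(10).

0

Grundy values for subtraction set {3, 7}:
k:     0  1  2  3  4  5  6  7  8  9 10
g(k):  0  0  0  1  1  1  0  2  2  1  0
So g(10) = 0.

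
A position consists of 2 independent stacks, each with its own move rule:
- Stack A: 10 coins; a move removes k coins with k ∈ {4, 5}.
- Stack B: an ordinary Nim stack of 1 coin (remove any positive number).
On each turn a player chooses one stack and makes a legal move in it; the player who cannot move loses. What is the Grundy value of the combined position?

1

For stack A, compute g(0), g(1), … with moves {4, 5}:
g(0) = mex{} = 0
g(1) = mex{} = 0
g(2) = mex{} = 0
g(3) = mex{} = 0
g(4) = mex{0} = 1
g(5) = mex{0} = 1
g(6) = mex{0} = 1
g(7) = mex{0} = 1
g(8) = mex{0,1} = 2
g(9) = mex{1} = 0
g(10) = mex{1} = 0
So g(10) = 0.
Stack B is a plain Nim stack of size 1, so its Grundy value is 1.
By the Sprague-Grundy theorem, the Grundy value of a sum of independent games is the XOR of the component values.
Combined value = 0 XOR 1 = 1.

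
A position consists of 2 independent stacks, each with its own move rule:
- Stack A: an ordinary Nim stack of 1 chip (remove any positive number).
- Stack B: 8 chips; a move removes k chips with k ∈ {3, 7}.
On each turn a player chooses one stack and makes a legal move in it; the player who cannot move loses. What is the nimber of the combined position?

Stack A is a plain Nim stack of size 1, so its Grundy value is 1.
Grundy values for stack B (subtraction set {3, 7}):
k:     0  1  2  3  4  5  6  7  8
g(k):  0  0  0  1  1  1  0  2  2
So g(8) = 2.
The value of a disjunctive sum is the nim-sum of the parts.
Combined value = 1 ⊕ 2 = 3.

3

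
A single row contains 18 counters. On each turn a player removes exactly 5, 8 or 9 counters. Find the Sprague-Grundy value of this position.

Build the Grundy sequence with g(k) = mex{g(k−s) : s ∈ {5, 8, 9}, s ≤ k}:
k:     0  1  2  3  4  5  6  7  8  9 10 11 12 13 14 15 16 17 18
g(k):  0  0  0  0  0  1  1  1  1  1  2  2  2  2  0  0  0  0  0
So g(18) = 0.

0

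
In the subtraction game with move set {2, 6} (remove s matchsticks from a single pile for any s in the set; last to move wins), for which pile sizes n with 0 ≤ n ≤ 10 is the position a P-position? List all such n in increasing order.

0, 1, 4, 5, 8, 9

Build the Grundy sequence with g(k) = mex{g(k−s) : s ∈ {2, 6}, s ≤ k}:
k:     0  1  2  3  4  5  6  7  8  9 10
g(k):  0  0  1  1  0  0  1  1  0  0  1
The P-positions (g = 0) in 0..10 are 0, 1, 4, 5, 8, 9.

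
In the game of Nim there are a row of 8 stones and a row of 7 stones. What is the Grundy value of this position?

15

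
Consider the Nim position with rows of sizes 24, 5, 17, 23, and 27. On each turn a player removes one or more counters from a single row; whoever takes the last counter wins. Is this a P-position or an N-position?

In binary:
  11000  (24)
  00101  (5)
  10001  (17)
  10111  (23)
  11011  (27)
  -----
  00000  (0)
The nim-sum is 0, so this is a P-position: the player to move is in a losing position under optimal play.

P-position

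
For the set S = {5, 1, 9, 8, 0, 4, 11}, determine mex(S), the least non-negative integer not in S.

The values 0, 1 are all present; 2 is the first non-negative integer missing from the set.

2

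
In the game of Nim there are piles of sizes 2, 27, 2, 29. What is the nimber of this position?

6

Nim-sum: 2 ⊕ 27 ⊕ 2 ⊕ 29 = 6.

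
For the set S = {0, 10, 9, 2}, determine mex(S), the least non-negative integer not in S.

0 is in the set but 1 is not, so the mex is 1.

1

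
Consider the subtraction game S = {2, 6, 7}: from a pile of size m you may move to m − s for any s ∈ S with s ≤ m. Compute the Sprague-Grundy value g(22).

Build the Grundy sequence with g(k) = mex{g(k−s) : s ∈ {2, 6, 7}, s ≤ k}:
k:     0  1  2  3  4  5  6  7  8  9 10 11 12 13 14 15 16 17 18 19 20 21 22
g(k):  0  0  1  1  0  0  1  1  2  0  3  1  2  0  0  1  1  0  0  1  1  2  0
So g(22) = 0.

0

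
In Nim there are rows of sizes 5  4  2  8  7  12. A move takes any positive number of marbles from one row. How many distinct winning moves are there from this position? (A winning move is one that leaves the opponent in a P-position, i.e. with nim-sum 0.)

0

Nim-sum: 5 ^ 4 ^ 2 ^ 8 ^ 7 ^ 12 = 0.
The nim-sum is already 0, so every move leaves a nonzero nim-sum — there are no winning moves.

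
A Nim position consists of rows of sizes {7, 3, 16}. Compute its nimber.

Bitwise XOR of the heap sizes:
  00111  (7)
  00011  (3)
  10000  (16)
  -----
  10100  (20)

20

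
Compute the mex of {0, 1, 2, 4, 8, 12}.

The values 0, 1, 2 are all present; 3 is the first non-negative integer missing from the set.

3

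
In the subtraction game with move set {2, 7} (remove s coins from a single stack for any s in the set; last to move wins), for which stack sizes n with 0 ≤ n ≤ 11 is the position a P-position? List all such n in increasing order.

0, 1, 4, 5, 9, 10

Build the Grundy sequence with g(k) = mex{g(k−s) : s ∈ {2, 7}, s ≤ k}:
k:     0  1  2  3  4  5  6  7  8  9 10 11
g(k):  0  0  1  1  0  0  1  1  2  0  0  1
The P-positions (g = 0) in 0..11 are 0, 1, 4, 5, 9, 10.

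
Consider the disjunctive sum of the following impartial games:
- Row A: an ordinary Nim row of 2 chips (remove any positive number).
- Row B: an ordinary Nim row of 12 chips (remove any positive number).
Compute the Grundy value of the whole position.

Row A is a plain Nim row of size 2, so its Grundy value is 2.
Row B is a plain Nim row of size 12, so its Grundy value is 12.
By the Sprague-Grundy theorem, the Grundy value of a sum of independent games is the XOR of the component values.
Combined value = 2 ⊕ 12 = 14.

14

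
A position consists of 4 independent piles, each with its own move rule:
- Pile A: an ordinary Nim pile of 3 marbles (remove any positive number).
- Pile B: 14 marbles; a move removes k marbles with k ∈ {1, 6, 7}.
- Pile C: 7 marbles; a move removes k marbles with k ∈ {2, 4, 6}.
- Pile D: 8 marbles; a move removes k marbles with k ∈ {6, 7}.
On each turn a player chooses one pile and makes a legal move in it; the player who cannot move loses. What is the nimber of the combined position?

1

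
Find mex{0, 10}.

0 is in the set but 1 is not, so the mex is 1.

1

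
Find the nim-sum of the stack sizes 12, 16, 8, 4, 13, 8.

Nim-sum: 12 ⊕ 16 ⊕ 8 ⊕ 4 ⊕ 13 ⊕ 8 = 21.

21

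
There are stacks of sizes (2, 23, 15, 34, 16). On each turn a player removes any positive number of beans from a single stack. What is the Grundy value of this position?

Nim-sum: 2 XOR 23 XOR 15 XOR 34 XOR 16 = 40.

40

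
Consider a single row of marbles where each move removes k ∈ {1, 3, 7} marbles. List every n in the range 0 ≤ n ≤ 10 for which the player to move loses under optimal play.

0, 2, 4, 6, 8, 10

Build the Grundy sequence with g(k) = mex{g(k−s) : s ∈ {1, 3, 7}, s ≤ k}:
k:     0  1  2  3  4  5  6  7  8  9 10
g(k):  0  1  0  1  0  1  0  1  0  1  0
The P-positions (g = 0) in 0..10 are 0, 2, 4, 6, 8, 10.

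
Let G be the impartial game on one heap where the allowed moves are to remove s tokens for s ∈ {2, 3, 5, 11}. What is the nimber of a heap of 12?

2

Grundy values for subtraction set {2, 3, 5, 11}:
g(0) = mex{} = 0
g(1) = mex{} = 0
g(2) = mex{0} = 1
g(3) = mex{0} = 1
g(4) = mex{0,1} = 2
g(5) = mex{0,1} = 2
g(6) = mex{0,1,2} = 3
g(7) = mex{1,2} = 0
g(8) = mex{1,2,3} = 0
g(9) = mex{0,2,3} = 1
g(10) = mex{0,2} = 1
g(11) = mex{0,1,3} = 2
g(12) = mex{0,1} = 2
So g(12) = 2.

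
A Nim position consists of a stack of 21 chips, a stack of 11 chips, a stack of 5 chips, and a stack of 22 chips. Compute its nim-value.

Nim-sum: 21 ^ 11 ^ 5 ^ 22 = 13.

13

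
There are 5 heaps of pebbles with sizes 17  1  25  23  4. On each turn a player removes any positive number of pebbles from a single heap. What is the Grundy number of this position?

26

Write each in binary and XOR column by column:
  10001  (17)
  00001  (1)
  11001  (25)
  10111  (23)
  00100  (4)
  -----
  11010  (26)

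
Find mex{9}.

0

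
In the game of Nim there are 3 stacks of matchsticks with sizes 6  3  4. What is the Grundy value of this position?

1

In binary:
  110  (6)
  011  (3)
  100  (4)
  ---
  001  (1)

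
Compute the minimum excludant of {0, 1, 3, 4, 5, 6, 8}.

The values 0, 1 are all present; 2 is the first non-negative integer missing from the set.

2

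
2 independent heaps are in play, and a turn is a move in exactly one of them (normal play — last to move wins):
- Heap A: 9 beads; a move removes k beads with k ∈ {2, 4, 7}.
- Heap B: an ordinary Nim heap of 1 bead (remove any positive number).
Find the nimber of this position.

Build the Grundy sequence for heap A with g(k) = mex{g(k−s) : s ∈ {2, 4, 7}, s ≤ k}:
g(0) = mex{} = 0
g(1) = mex{} = 0
g(2) = mex{0} = 1
g(3) = mex{0} = 1
g(4) = mex{0,1} = 2
g(5) = mex{0,1} = 2
g(6) = mex{1,2} = 0
g(7) = mex{0,1,2} = 3
g(8) = mex{0,2} = 1
g(9) = mex{1,2,3} = 0
So g(9) = 0.
Heap B is a plain Nim heap of size 1, so its Grundy value is 1.
By the Sprague-Grundy theorem, the Grundy value of a sum of independent games is the XOR of the component values.
Combined value = 0 XOR 1 = 1.

1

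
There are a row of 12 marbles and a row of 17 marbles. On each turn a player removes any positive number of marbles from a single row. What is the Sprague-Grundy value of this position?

Nim-sum: 12 XOR 17 = 29.

29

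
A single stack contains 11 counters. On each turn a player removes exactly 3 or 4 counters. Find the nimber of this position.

Compute g(0), g(1), … for moves {3, 4}:
k:     0  1  2  3  4  5  6  7  8  9 10 11
g(k):  0  0  0  1  1  1  2  0  0  0  1  1
So g(11) = 1.

1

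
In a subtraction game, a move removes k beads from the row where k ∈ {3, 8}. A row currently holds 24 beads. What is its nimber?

Compute g(0), g(1), … for moves {3, 8}:
k:     0  1  2  3  4  5  6  7  8  9 10 11 12 13 14 15 16 17 18 19 20 21 22 23 24
g(k):  0  0  0  1  1  1  0  0  2  1  1  0  0  0  1  1  1  0  0  2  1  1  0  0  0
So g(24) = 0.

0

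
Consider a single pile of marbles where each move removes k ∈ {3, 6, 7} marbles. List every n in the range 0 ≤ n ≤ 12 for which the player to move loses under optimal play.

0, 1, 2, 10, 11, 12

Grundy values for subtraction set {3, 6, 7}:
k:     0  1  2  3  4  5  6  7  8  9 10 11 12
g(k):  0  0  0  1  1  1  2  2  2  3  0  0  0
The P-positions (g = 0) in 0..12 are 0, 1, 2, 10, 11, 12.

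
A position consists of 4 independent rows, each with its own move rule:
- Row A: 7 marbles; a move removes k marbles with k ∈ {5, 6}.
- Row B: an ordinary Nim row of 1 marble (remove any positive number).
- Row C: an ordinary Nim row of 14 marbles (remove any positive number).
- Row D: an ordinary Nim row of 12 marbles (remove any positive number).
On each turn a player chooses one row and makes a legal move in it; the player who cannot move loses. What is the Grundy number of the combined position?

For row A, compute g(0), g(1), … with moves {5, 6}:
k:     0  1  2  3  4  5  6  7
g(k):  0  0  0  0  0  1  1  1
So g(7) = 1.
Row B is a plain Nim row of size 1, so its Grundy value is 1.
Row C is a plain Nim row of size 14, so its Grundy value is 14.
Row D is a plain Nim row of size 12, so its Grundy value is 12.
The value of a disjunctive sum is the nim-sum of the parts.
Combined value = 1 XOR 1 XOR 14 XOR 12 = 2.

2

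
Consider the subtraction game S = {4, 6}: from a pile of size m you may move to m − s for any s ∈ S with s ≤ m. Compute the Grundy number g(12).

Build the Grundy sequence with g(k) = mex{g(k−s) : s ∈ {4, 6}, s ≤ k}:
k:     0  1  2  3  4  5  6  7  8  9 10 11 12
g(k):  0  0  0  0  1  1  1  1  2  2  0  0  0
So g(12) = 0.

0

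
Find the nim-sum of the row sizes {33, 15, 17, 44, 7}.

Nim-sum: 33 XOR 15 XOR 17 XOR 44 XOR 7 = 20.

20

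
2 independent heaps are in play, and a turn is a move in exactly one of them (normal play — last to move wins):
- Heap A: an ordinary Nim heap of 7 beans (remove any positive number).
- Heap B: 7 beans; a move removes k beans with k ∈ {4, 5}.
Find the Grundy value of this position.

6

Heap A is a plain Nim heap of size 7, so its Grundy value is 7.
Build the Grundy sequence for heap B with g(k) = mex{g(k−s) : s ∈ {4, 5}, s ≤ k}:
g(0) = mex{} = 0
g(1) = mex{} = 0
g(2) = mex{} = 0
g(3) = mex{} = 0
g(4) = mex{0} = 1
g(5) = mex{0} = 1
g(6) = mex{0} = 1
g(7) = mex{0} = 1
So g(7) = 1.
The value of a disjunctive sum is the nim-sum of the parts.
Combined value = 7 XOR 1 = 6.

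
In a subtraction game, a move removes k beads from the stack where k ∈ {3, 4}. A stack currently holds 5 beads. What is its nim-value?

Compute g(0), g(1), … for moves {3, 4}:
g(0) = mex{} = 0
g(1) = mex{} = 0
g(2) = mex{} = 0
g(3) = mex{0} = 1
g(4) = mex{0} = 1
g(5) = mex{0} = 1
So g(5) = 1.

1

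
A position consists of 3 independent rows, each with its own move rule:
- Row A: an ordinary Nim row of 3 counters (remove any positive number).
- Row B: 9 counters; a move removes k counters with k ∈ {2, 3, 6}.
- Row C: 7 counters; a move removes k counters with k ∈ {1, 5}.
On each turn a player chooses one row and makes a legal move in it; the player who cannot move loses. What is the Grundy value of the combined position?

2

Row A is a plain Nim row of size 3, so its Grundy value is 3.
Build the Grundy sequence for row B with g(k) = mex{g(k−s) : s ∈ {2, 3, 6}, s ≤ k}:
k:     0  1  2  3  4  5  6  7  8  9
g(k):  0  0  1  1  2  0  3  1  2  0
So g(9) = 0.
Grundy values for row C (subtraction set {1, 5}):
k:     0  1  2  3  4  5  6  7
g(k):  0  1  0  1  0  1  0  1
So g(7) = 1.
By the Sprague-Grundy theorem, the Grundy value of a sum of independent games is the XOR of the component values.
Combined value = 3 ⊕ 0 ⊕ 1 = 2.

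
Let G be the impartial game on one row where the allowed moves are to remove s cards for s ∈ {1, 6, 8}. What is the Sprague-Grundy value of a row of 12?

1

Compute g(0), g(1), … for moves {1, 6, 8}:
g(0) = mex{} = 0
g(1) = mex{0} = 1
g(2) = mex{1} = 0
g(3) = mex{0} = 1
g(4) = mex{1} = 0
g(5) = mex{0} = 1
g(6) = mex{0,1} = 2
g(7) = mex{1,2} = 0
g(8) = mex{0} = 1
g(9) = mex{1} = 0
g(10) = mex{0} = 1
g(11) = mex{1} = 0
g(12) = mex{0,2} = 1
So g(12) = 1.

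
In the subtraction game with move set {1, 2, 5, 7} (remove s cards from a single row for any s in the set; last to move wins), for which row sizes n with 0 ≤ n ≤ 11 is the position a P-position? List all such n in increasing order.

0, 3, 6, 9

Build the Grundy sequence with g(k) = mex{g(k−s) : s ∈ {1, 2, 5, 7}, s ≤ k}:
k:     0  1  2  3  4  5  6  7  8  9 10 11
g(k):  0  1  2  0  1  2  0  1  2  0  1  2
The P-positions (g = 0) in 0..11 are 0, 3, 6, 9.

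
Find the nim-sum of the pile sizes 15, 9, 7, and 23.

Nim-sum: 15 ⊕ 9 ⊕ 7 ⊕ 23 = 22.

22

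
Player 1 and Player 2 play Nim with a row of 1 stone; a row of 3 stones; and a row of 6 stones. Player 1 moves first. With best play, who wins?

Compute the nim-sum pairwise:
1 ^ 3 = 2
2 ^ 6 = 4
The nim-sum is 4 ≠ 0, so this is an N-position: the player to move can win; Player 1 has a winning move.

Player 1 wins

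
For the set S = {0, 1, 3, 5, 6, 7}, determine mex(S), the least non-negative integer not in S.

2

The values 0, 1 are all present; 2 is the first non-negative integer missing from the set.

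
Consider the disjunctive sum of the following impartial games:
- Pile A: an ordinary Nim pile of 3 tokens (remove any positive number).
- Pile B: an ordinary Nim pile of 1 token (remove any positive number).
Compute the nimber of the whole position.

Pile A is a plain Nim pile of size 3, so its Grundy value is 3.
Pile B is a plain Nim pile of size 1, so its Grundy value is 1.
By the Sprague-Grundy theorem, the Grundy value of a sum of independent games is the XOR of the component values.
Combined value = 3 XOR 1 = 2.

2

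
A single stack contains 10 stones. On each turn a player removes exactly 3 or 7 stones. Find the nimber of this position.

Build the Grundy sequence with g(k) = mex{g(k−s) : s ∈ {3, 7}, s ≤ k}:
g(0) = mex{} = 0
g(1) = mex{} = 0
g(2) = mex{} = 0
g(3) = mex{0} = 1
g(4) = mex{0} = 1
g(5) = mex{0} = 1
g(6) = mex{1} = 0
g(7) = mex{0,1} = 2
g(8) = mex{0,1} = 2
g(9) = mex{0} = 1
g(10) = mex{1,2} = 0
So g(10) = 0.

0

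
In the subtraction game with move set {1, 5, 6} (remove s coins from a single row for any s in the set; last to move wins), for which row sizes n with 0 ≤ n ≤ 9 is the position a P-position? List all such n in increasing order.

0, 2, 4

Grundy values for subtraction set {1, 5, 6}:
g(0) = mex{} = 0
g(1) = mex{0} = 1
g(2) = mex{1} = 0
g(3) = mex{0} = 1
g(4) = mex{1} = 0
g(5) = mex{0} = 1
g(6) = mex{0,1} = 2
g(7) = mex{0,1,2} = 3
g(8) = mex{0,1,3} = 2
g(9) = mex{0,1,2} = 3
The P-positions (g = 0) in 0..9 are 0, 2, 4.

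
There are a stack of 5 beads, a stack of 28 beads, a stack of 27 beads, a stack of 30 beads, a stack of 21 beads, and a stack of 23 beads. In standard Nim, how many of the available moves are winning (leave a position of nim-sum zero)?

5

Nim-sum: 5 ⊕ 28 ⊕ 27 ⊕ 30 ⊕ 21 ⊕ 23 = 30.
The overall nim-sum is X = 30. A stack of size p has a winning move iff p XOR X < p (reduce it to p XOR X).
  5: 5 XOR 30 = 27 ≥ 5 — no move.
  28: 28 XOR 30 = 2 < 28 — winning move (to 2).
  27: 27 XOR 30 = 5 < 27 — winning move (to 5).
  30: 30 XOR 30 = 0 < 30 — winning move (to 0).
  21: 21 XOR 30 = 11 < 21 — winning move (to 11).
  23: 23 XOR 30 = 9 < 23 — winning move (to 9).
That gives 5 winning moves.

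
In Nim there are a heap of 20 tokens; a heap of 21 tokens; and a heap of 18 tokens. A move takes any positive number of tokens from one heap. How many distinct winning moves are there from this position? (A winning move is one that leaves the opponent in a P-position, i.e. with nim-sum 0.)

3

Write each in binary and XOR column by column:
  10100  (20)
  10101  (21)
  10010  (18)
  -----
  10011  (19)
The overall nim-sum is X = 19. A heap of size p has a winning move iff p XOR X < p (reduce it to p XOR X).
  20: 20 XOR 19 = 7 < 20 — winning move (to 7).
  21: 21 XOR 19 = 6 < 21 — winning move (to 6).
  18: 18 XOR 19 = 1 < 18 — winning move (to 1).
That gives 3 winning moves.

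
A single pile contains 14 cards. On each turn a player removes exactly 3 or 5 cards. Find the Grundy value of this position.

Build the Grundy sequence with g(k) = mex{g(k−s) : s ∈ {3, 5}, s ≤ k}:
k:     0  1  2  3  4  5  6  7  8  9 10 11 12 13 14
g(k):  0  0  0  1  1  1  2  2  0  0  0  1  1  1  2
So g(14) = 2.

2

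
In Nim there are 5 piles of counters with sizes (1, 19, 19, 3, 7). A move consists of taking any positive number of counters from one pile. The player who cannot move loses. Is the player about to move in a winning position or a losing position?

Nim-sum: 1 ^ 19 ^ 19 ^ 3 ^ 7 = 5.
The nim-sum is 5 ≠ 0, so this is an N-position: the player to move can win.

Winning position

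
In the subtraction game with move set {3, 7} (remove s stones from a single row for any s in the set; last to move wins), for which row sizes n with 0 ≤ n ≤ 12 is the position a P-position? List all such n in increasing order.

0, 1, 2, 6, 10, 11, 12

Grundy values for subtraction set {3, 7}:
g(0) = mex{} = 0
g(1) = mex{} = 0
g(2) = mex{} = 0
g(3) = mex{0} = 1
g(4) = mex{0} = 1
g(5) = mex{0} = 1
g(6) = mex{1} = 0
g(7) = mex{0,1} = 2
g(8) = mex{0,1} = 2
g(9) = mex{0} = 1
g(10) = mex{1,2} = 0
g(11) = mex{1,2} = 0
g(12) = mex{1} = 0
The P-positions (g = 0) in 0..12 are 0, 1, 2, 6, 10, 11, 12.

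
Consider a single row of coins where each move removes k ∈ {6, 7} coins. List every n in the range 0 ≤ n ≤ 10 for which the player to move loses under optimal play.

0, 1, 2, 3, 4, 5

Grundy values for subtraction set {6, 7}:
k:     0  1  2  3  4  5  6  7  8  9 10
g(k):  0  0  0  0  0  0  1  1  1  1  1
The P-positions (g = 0) in 0..10 are 0, 1, 2, 3, 4, 5.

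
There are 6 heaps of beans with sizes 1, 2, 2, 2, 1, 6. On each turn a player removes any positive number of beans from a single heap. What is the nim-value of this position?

Write each in binary and XOR column by column:
  001  (1)
  010  (2)
  010  (2)
  010  (2)
  001  (1)
  110  (6)
  ---
  100  (4)

4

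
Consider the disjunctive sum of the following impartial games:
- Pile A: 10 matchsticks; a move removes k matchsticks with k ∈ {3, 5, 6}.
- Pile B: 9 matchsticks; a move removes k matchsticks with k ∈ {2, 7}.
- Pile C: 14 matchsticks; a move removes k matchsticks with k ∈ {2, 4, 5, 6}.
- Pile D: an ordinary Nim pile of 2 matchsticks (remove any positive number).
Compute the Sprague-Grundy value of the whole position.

1

Grundy values for pile A (subtraction set {3, 5, 6}):
k:     0  1  2  3  4  5  6  7  8  9 10
g(k):  0  0  0  1  1  1  2  2  2  0  0
So g(10) = 0.
Grundy values for pile B (subtraction set {2, 7}):
k:     0  1  2  3  4  5  6  7  8  9
g(k):  0  0  1  1  0  0  1  1  2  0
So g(9) = 0.
Grundy values for pile C (subtraction set {2, 4, 5, 6}):
g(0) = mex{} = 0
g(1) = mex{} = 0
g(2) = mex{0} = 1
g(3) = mex{0} = 1
g(4) = mex{0,1} = 2
g(5) = mex{0,1} = 2
g(6) = mex{0,1,2} = 3
g(7) = mex{0,1,2} = 3
g(8) = mex{1,2,3} = 0
g(9) = mex{1,2,3} = 0
g(10) = mex{0,2,3} = 1
g(11) = mex{0,2,3} = 1
g(12) = mex{0,1,3} = 2
g(13) = mex{0,1,3} = 2
g(14) = mex{0,1,2} = 3
So g(14) = 3.
Pile D is a plain Nim pile of size 2, so its Grundy value is 2.
The value of a disjunctive sum is the nim-sum of the parts.
Combined value = 0 XOR 0 XOR 3 XOR 2 = 1.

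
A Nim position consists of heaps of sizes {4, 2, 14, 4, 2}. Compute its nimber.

14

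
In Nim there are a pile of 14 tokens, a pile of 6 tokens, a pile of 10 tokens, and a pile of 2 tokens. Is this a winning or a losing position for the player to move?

Bitwise XOR of the heap sizes:
  1110  (14)
  0110  (6)
  1010  (10)
  0010  (2)
  ----
  0000  (0)
The nim-sum is 0, so this is a P-position: the player to move is in a losing position under optimal play.

Losing position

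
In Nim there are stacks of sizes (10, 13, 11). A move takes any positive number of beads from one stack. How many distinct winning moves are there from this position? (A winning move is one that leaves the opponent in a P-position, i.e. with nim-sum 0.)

3

Nim-sum: 10 ⊕ 13 ⊕ 11 = 12.
The overall nim-sum is X = 12. A stack of size p has a winning move iff p XOR X < p (reduce it to p XOR X).
  10: 10 XOR 12 = 6 < 10 — winning move (to 6).
  13: 13 XOR 12 = 1 < 13 — winning move (to 1).
  11: 11 XOR 12 = 7 < 11 — winning move (to 7).
That gives 3 winning moves.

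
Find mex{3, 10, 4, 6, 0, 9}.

0 is in the set but 1 is not, so the mex is 1.

1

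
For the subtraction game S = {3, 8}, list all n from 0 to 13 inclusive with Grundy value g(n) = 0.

Grundy values for subtraction set {3, 8}:
k:     0  1  2  3  4  5  6  7  8  9 10 11 12 13
g(k):  0  0  0  1  1  1  0  0  2  1  1  0  0  0
The P-positions (g = 0) in 0..13 are 0, 1, 2, 6, 7, 11, 12, 13.

0, 1, 2, 6, 7, 11, 12, 13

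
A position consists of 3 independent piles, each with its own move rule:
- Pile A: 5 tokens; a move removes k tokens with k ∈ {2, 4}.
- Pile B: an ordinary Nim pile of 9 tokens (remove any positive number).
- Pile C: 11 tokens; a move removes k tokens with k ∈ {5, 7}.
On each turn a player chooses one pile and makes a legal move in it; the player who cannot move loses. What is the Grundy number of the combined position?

9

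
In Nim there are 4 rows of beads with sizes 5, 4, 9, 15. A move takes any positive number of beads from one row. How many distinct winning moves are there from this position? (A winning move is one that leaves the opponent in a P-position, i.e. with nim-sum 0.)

Write each in binary and XOR column by column:
  0101  (5)
  0100  (4)
  1001  (9)
  1111  (15)
  ----
  0111  (7)
The overall nim-sum is X = 7. A row of size p has a winning move iff p XOR X < p (reduce it to p XOR X).
  5: 5 XOR 7 = 2 < 5 — winning move (to 2).
  4: 4 XOR 7 = 3 < 4 — winning move (to 3).
  9: 9 XOR 7 = 14 ≥ 9 — no move.
  15: 15 XOR 7 = 8 < 15 — winning move (to 8).
That gives 3 winning moves.

3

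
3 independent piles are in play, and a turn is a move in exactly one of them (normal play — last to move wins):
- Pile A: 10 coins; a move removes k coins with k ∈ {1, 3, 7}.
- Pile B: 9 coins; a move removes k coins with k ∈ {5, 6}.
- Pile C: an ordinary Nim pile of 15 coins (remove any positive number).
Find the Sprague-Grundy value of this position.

14

Build the Grundy sequence for pile A with g(k) = mex{g(k−s) : s ∈ {1, 3, 7}, s ≤ k}:
k:     0  1  2  3  4  5  6  7  8  9 10
g(k):  0  1  0  1  0  1  0  1  0  1  0
So g(10) = 0.
For pile B, compute g(0), g(1), … with moves {5, 6}:
k:     0  1  2  3  4  5  6  7  8  9
g(k):  0  0  0  0  0  1  1  1  1  1
So g(9) = 1.
Pile C is a plain Nim pile of size 15, so its Grundy value is 15.
By the Sprague-Grundy theorem, the Grundy value of a sum of independent games is the XOR of the component values.
Combined value = 0 ⊕ 1 ⊕ 15 = 14.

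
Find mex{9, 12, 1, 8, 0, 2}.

3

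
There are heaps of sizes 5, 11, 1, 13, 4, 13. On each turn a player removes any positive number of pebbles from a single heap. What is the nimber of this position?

11

Write each in binary and XOR column by column:
  0101  (5)
  1011  (11)
  0001  (1)
  1101  (13)
  0100  (4)
  1101  (13)
  ----
  1011  (11)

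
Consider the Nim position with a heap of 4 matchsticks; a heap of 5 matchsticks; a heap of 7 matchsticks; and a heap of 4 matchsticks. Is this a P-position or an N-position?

In binary:
  100  (4)
  101  (5)
  111  (7)
  100  (4)
  ---
  010  (2)
The nim-sum is 2 ≠ 0, so this is an N-position: the player to move can win.

N-position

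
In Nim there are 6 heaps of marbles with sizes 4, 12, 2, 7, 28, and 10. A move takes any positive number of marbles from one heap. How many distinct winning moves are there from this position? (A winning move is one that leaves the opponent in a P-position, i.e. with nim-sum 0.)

1

In binary:
  00100  (4)
  01100  (12)
  00010  (2)
  00111  (7)
  11100  (28)
  01010  (10)
  -----
  11011  (27)
The overall nim-sum is X = 27. A heap of size p has a winning move iff p XOR X < p (reduce it to p XOR X).
  4: 4 XOR 27 = 31 ≥ 4 — no move.
  12: 12 XOR 27 = 23 ≥ 12 — no move.
  2: 2 XOR 27 = 25 ≥ 2 — no move.
  7: 7 XOR 27 = 28 ≥ 7 — no move.
  28: 28 XOR 27 = 7 < 28 — winning move (to 7).
  10: 10 XOR 27 = 17 ≥ 10 — no move.
That gives 1 winning move.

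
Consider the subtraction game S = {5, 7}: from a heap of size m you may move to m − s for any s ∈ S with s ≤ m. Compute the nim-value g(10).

2

Build the Grundy sequence with g(k) = mex{g(k−s) : s ∈ {5, 7}, s ≤ k}:
k:     0  1  2  3  4  5  6  7  8  9 10
g(k):  0  0  0  0  0  1  1  1  1  1  2
So g(10) = 2.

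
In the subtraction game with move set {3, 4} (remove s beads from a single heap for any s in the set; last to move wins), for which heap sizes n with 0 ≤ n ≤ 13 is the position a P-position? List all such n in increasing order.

0, 1, 2, 7, 8, 9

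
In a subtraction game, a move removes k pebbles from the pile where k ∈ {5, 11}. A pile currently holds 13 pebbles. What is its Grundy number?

2

Build the Grundy sequence with g(k) = mex{g(k−s) : s ∈ {5, 11}, s ≤ k}:
k:     0  1  2  3  4  5  6  7  8  9 10 11 12 13
g(k):  0  0  0  0  0  1  1  1  1  1  0  2  2  2
So g(13) = 2.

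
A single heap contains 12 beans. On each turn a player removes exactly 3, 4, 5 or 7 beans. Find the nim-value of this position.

0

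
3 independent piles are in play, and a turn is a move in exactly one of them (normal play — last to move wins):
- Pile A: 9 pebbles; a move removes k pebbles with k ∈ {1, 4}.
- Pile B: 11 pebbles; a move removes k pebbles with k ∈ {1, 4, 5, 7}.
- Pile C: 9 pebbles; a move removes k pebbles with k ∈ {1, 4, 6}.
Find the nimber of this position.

Build the Grundy sequence for pile A with g(k) = mex{g(k−s) : s ∈ {1, 4}, s ≤ k}:
k:     0  1  2  3  4  5  6  7  8  9
g(k):  0  1  0  1  2  0  1  0  1  2
So g(9) = 2.
Grundy values for pile B (subtraction set {1, 4, 5, 7}):
g(0) = mex{} = 0
g(1) = mex{0} = 1
g(2) = mex{1} = 0
g(3) = mex{0} = 1
g(4) = mex{0,1} = 2
g(5) = mex{0,1,2} = 3
g(6) = mex{0,1,3} = 2
g(7) = mex{0,1,2} = 3
g(8) = mex{1,2,3} = 0
g(9) = mex{0,2,3} = 1
g(10) = mex{1,2,3} = 0
g(11) = mex{0,2,3} = 1
So g(11) = 1.
Grundy values for pile C (subtraction set {1, 4, 6}):
g(0) = mex{} = 0
g(1) = mex{0} = 1
g(2) = mex{1} = 0
g(3) = mex{0} = 1
g(4) = mex{0,1} = 2
g(5) = mex{1,2} = 0
g(6) = mex{0} = 1
g(7) = mex{1} = 0
g(8) = mex{0,2} = 1
g(9) = mex{0,1} = 2
So g(9) = 2.
The value of a disjunctive sum is the nim-sum of the parts.
Combined value = 2 ⊕ 1 ⊕ 2 = 1.

1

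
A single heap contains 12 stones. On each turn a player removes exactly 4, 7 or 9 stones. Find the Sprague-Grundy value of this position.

3

Compute g(0), g(1), … for moves {4, 7, 9}:
g(0) = mex{} = 0
g(1) = mex{} = 0
g(2) = mex{} = 0
g(3) = mex{} = 0
g(4) = mex{0} = 1
g(5) = mex{0} = 1
g(6) = mex{0} = 1
g(7) = mex{0} = 1
g(8) = mex{0,1} = 2
g(9) = mex{0,1} = 2
g(10) = mex{0,1} = 2
g(11) = mex{0,1} = 2
g(12) = mex{0,1,2} = 3
So g(12) = 3.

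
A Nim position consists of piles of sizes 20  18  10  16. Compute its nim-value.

28

Compute the nim-sum pairwise:
20 ⊕ 18 = 6
6 ⊕ 10 = 12
12 ⊕ 16 = 28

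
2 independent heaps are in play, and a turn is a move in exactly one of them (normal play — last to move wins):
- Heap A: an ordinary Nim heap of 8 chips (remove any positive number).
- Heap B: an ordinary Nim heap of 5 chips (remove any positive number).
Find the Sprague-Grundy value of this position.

Heap A is a plain Nim heap of size 8, so its Grundy value is 8.
Heap B is a plain Nim heap of size 5, so its Grundy value is 5.
By the Sprague-Grundy theorem, the Grundy value of a sum of independent games is the XOR of the component values.
Combined value = 8 ⊕ 5 = 13.

13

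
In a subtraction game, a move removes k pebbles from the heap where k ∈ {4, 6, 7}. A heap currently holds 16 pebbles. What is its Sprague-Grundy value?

Grundy values for subtraction set {4, 6, 7}:
k:     0  1  2  3  4  5  6  7  8  9 10 11 12 13 14 15 16
g(k):  0  0  0  0  1  1  1  1  2  2  2  0  0  0  0  1  1
So g(16) = 1.

1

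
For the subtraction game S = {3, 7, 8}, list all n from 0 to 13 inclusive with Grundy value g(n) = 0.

0, 1, 2, 6, 11, 12

Grundy values for subtraction set {3, 7, 8}:
k:     0  1  2  3  4  5  6  7  8  9 10 11 12 13
g(k):  0  0  0  1  1  1  0  2  2  1  3  0  0  2
The P-positions (g = 0) in 0..13 are 0, 1, 2, 6, 11, 12.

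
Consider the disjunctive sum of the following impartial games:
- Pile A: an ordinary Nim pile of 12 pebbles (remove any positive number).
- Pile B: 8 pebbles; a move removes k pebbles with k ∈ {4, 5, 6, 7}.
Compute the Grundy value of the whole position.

14

Pile A is a plain Nim pile of size 12, so its Grundy value is 12.
For pile B, compute g(0), g(1), … with moves {4, 5, 6, 7}:
g(0) = mex{} = 0
g(1) = mex{} = 0
g(2) = mex{} = 0
g(3) = mex{} = 0
g(4) = mex{0} = 1
g(5) = mex{0} = 1
g(6) = mex{0} = 1
g(7) = mex{0} = 1
g(8) = mex{0,1} = 2
So g(8) = 2.
By the Sprague-Grundy theorem, the Grundy value of a sum of independent games is the XOR of the component values.
Combined value = 12 ⊕ 2 = 14.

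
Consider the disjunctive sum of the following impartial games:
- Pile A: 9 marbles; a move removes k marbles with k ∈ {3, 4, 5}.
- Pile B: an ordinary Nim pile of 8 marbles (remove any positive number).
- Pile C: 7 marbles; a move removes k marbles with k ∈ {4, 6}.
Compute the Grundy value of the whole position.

9

For pile A, compute g(0), g(1), … with moves {3, 4, 5}:
g(0) = mex{} = 0
g(1) = mex{} = 0
g(2) = mex{} = 0
g(3) = mex{0} = 1
g(4) = mex{0} = 1
g(5) = mex{0} = 1
g(6) = mex{0,1} = 2
g(7) = mex{0,1} = 2
g(8) = mex{1} = 0
g(9) = mex{1,2} = 0
So g(9) = 0.
Pile B is a plain Nim pile of size 8, so its Grundy value is 8.
For pile C, compute g(0), g(1), … with moves {4, 6}:
k:     0  1  2  3  4  5  6  7
g(k):  0  0  0  0  1  1  1  1
So g(7) = 1.
By the Sprague-Grundy theorem, the Grundy value of a sum of independent games is the XOR of the component values.
Combined value = 0 XOR 8 XOR 1 = 9.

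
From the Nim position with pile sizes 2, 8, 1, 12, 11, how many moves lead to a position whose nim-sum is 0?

3

Compute the nim-sum pairwise:
2 ^ 8 = 10
10 ^ 1 = 11
11 ^ 12 = 7
7 ^ 11 = 12
The overall nim-sum is X = 12. A pile of size p has a winning move iff p XOR X < p (reduce it to p XOR X).
  2: 2 XOR 12 = 14 ≥ 2 — no move.
  8: 8 XOR 12 = 4 < 8 — winning move (to 4).
  1: 1 XOR 12 = 13 ≥ 1 — no move.
  12: 12 XOR 12 = 0 < 12 — winning move (to 0).
  11: 11 XOR 12 = 7 < 11 — winning move (to 7).
That gives 3 winning moves.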